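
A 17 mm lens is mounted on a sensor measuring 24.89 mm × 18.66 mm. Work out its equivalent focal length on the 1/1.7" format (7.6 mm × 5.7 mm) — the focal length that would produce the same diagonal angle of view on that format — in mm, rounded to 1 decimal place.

Sensor diagonal = √(24.89² + 18.66²) = √967.7077 ≈ 31.1080 mm.
Sensor diagonal = √(7.6² + 5.7²) = √90.2500 ≈ 9.5000 mm.
Equal angle of view means equal diagonal/f ratio, so f₂ = f₁ · (diagonal₂/diagonal₁) = 17 × 9.5000/31.1080.
f₂ = 17 × 0.30539 ≈ 5.192 mm.

5.2 mm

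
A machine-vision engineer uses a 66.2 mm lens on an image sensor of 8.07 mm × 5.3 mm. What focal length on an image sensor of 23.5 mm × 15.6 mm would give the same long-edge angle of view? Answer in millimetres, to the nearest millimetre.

Equal angle of view means equal width/f ratio, so f₂ = f₁ · (width₂/width₁) = 66.2 × 23.5/8.07.
f₂ = 66.2 × 2.91202 ≈ 192.776 mm.

193 mm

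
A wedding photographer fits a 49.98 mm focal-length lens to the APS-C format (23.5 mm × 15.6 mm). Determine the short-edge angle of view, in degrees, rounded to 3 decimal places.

17.740°

Angle of view α = 2·arctan(h/2f) with h = 15.6 mm and f = 49.98 mm.
h/2f = 0.15606; arctan(0.15606) ≈ 8.8702°, so α ≈ 17.7403°.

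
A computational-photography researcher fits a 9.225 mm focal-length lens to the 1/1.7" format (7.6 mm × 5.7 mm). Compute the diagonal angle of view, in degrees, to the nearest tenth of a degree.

Sensor diagonal = √(7.6² + 5.7²) = √90.2500 ≈ 9.5000 mm.
Angle of view α = 2·arctan(d/2f) with d = 9.5000 mm and f = 9.225 mm.
d/2f = 0.51491; arctan(0.51491) ≈ 27.2442°, so α ≈ 54.4883°.

54.5°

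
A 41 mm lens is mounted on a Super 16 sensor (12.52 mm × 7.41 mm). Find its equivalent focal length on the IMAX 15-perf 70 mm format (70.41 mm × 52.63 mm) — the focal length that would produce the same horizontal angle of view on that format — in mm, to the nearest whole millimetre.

Equal angle of view means equal width/f ratio, so f₂ = f₁ · (width₂/width₁) = 41 × 70.41/12.52.
f₂ = 41 × 5.62380 ≈ 230.576 mm.

231 mm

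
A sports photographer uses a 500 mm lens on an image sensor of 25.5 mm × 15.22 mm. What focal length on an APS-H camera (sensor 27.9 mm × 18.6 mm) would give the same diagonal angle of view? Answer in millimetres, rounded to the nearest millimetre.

Sensor diagonal = √(25.5² + 15.22²) = √881.8984 ≈ 29.6968 mm.
Sensor diagonal = √(27.9² + 18.6²) = √1124.3700 ≈ 33.5316 mm.
Equal angle of view means equal diagonal/f ratio, so f₂ = f₁ · (diagonal₂/diagonal₁) = 500 × 33.5316/29.6968.
f₂ = 500 × 1.12913 ≈ 564.567 mm.

565 mm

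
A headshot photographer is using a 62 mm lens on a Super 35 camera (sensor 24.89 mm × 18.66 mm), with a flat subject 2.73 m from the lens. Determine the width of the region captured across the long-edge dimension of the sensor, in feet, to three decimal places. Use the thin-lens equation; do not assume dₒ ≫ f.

3.514 ft

dₒ: 2.73 m = 2730 mm.
Similar triangles through the lens centre give W/dₒ = w/dᵢ; with 1/f = 1/dₒ + 1/dᵢ this gives W = w·(dₒ − f)/f.
W = 24.89 mm × (2730 − 62) / 62 = 24.89 × 43.0323 ≈ 1071.073 mm = 1071.073/304.8 ft = 3.51402 ft.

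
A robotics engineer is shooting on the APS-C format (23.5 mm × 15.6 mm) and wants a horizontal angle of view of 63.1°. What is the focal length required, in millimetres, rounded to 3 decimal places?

From α = 2·arctan(w/2f) we get f = w / (2·tan(α/2)).
With w = 23.5 mm and α/2 = 31.55°, tan(α/2) ≈ 0.61400, so f ≈ 23.5 / 1.22800 ≈ 19.1368 mm.

19.137 mm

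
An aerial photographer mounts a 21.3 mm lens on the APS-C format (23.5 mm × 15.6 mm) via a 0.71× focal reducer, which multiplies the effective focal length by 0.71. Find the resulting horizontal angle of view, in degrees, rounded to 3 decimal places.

75.692°

Effective focal length f = 21.3 × 0.71 = 15.123 mm.
α = 2·arctan(23.5 / (2 × 15.123)) = 2·arctan(0.77696) ≈ 75.6917°.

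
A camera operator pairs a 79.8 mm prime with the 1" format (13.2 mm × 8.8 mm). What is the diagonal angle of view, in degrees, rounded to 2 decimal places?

11.35°

Sensor diagonal = √(13.2² + 8.8²) = √251.6800 ≈ 15.8644 mm.
Angle of view α = 2·arctan(d/2f) with d = 15.8644 mm and f = 79.8 mm.
d/2f = 0.09940; arctan(0.09940) ≈ 5.6766°, so α ≈ 11.3532°.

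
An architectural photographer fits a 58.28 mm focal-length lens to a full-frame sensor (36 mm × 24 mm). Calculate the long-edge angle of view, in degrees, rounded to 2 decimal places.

Angle of view α = 2·arctan(w/2f) with w = 36 mm and f = 58.28 mm.
w/2f = 0.30885; arctan(0.30885) ≈ 17.1635°, so α ≈ 34.3270°.

34.33°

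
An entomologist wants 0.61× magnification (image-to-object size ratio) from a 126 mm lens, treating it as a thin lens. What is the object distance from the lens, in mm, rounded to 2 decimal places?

332.56 mm

With m = dᵢ/dₒ and 1/f = 1/dₒ + 1/dᵢ, substituting dᵢ = m·dₒ gives 1/f = (1 + 1/m)/dₒ, hence dₒ = f·(1 + 1/m).
dₒ = 126 × (1 + 1/0.61) = 126 × 2.63934 ≈ 332.557 mm.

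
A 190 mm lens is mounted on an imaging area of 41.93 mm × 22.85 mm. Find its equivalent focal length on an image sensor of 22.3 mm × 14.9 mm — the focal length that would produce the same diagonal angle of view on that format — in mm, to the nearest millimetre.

107 mm

Sensor diagonal = √(41.93² + 22.85²) = √2280.2474 ≈ 47.7519 mm.
Sensor diagonal = √(22.3² + 14.9²) = √719.3000 ≈ 26.8198 mm.
Equal angle of view means equal diagonal/f ratio, so f₂ = f₁ · (diagonal₂/diagonal₁) = 190 × 26.8198/47.7519.
f₂ = 190 × 0.56165 ≈ 106.713 mm.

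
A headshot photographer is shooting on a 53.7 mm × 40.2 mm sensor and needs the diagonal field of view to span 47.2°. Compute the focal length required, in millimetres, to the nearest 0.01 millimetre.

76.77 mm

Sensor diagonal = √(53.7² + 40.2²) = √4499.7300 ≈ 67.0800 mm.
From α = 2·arctan(d/2f) we get f = d / (2·tan(α/2)).
With d = 67.0800 mm and α/2 = 23.6°, tan(α/2) ≈ 0.43689, so f ≈ 67.0800 / 0.87378 ≈ 76.7701 mm.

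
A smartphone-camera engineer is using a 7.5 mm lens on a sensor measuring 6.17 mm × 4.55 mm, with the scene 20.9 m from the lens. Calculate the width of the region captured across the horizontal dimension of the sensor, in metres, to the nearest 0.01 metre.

17.19 m

dₒ: 20.9 m = 20900 mm.
Similar triangles through the lens centre give W/dₒ = w/dᵢ; with 1/f = 1/dₒ + 1/dᵢ this gives W = w·(dₒ − f)/f.
W = 6.17 mm × (20900 − 7.5) / 7.5 = 6.17 × 2785.6667 ≈ 17187.563 mm = 17.1876 m.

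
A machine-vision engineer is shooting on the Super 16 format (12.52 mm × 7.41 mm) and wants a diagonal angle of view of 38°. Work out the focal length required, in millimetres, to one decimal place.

21.1 mm

Sensor diagonal = √(12.52² + 7.41²) = √211.6585 ≈ 14.5485 mm.
From α = 2·arctan(d/2f) we get f = d / (2·tan(α/2)).
With d = 14.5485 mm and α/2 = 19°, tan(α/2) ≈ 0.34433, so f ≈ 14.5485 / 0.68866 ≈ 21.1259 mm.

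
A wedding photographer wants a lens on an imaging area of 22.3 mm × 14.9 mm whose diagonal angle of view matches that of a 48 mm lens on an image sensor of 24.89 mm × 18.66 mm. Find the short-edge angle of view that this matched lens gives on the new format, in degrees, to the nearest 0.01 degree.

Sensor diagonal = √(24.89² + 18.66²) = √967.7077 ≈ 31.1080 mm.
Sensor diagonal = √(22.3² + 14.9²) = √719.3000 ≈ 26.8198 mm.
Equal diagonal AOV ⇒ f₂ = f₁ · 26.8198/31.1080 = 48 × 0.86215 ≈ 41.3832 mm.
Short-edge AOV on the new format = 2·arctan(14.9 / (2 × 41.3832)) = 2·arctan(0.18002) ≈ 20.4107°.

20.41°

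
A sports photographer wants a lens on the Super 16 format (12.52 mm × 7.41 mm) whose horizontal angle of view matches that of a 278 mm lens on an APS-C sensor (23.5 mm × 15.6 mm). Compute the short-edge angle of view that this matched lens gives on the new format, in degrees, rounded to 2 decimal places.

Equal horizontal AOV ⇒ f₂ = f₁ · 12.52/23.5 = 278 × 0.53277 ≈ 148.1089 mm.
Short-edge AOV on the new format = 2·arctan(7.41 / (2 × 148.1089)) = 2·arctan(0.02502) ≈ 2.8660°.

2.87°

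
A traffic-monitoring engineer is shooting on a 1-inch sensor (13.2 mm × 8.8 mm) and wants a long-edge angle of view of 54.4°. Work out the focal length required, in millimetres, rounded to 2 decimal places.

12.84 mm

From α = 2·arctan(w/2f) we get f = w / (2·tan(α/2)).
With w = 13.2 mm and α/2 = 27.2°, tan(α/2) ≈ 0.51393, so f ≈ 13.2 / 1.02786 ≈ 12.8422 mm.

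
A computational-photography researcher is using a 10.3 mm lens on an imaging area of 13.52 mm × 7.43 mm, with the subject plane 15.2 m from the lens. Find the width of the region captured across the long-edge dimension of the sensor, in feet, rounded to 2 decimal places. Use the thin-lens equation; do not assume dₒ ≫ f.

65.41 ft

dₒ: 15.2 m = 15200 mm.
Similar triangles through the lens centre give W/dₒ = w/dᵢ; with 1/f = 1/dₒ + 1/dᵢ this gives W = w·(dₒ − f)/f.
W = 13.52 mm × (15200 − 10.3) / 10.3 = 13.52 × 1474.7282 ≈ 19938.325 mm = 19938.325/304.8 ft = 65.4145 ft.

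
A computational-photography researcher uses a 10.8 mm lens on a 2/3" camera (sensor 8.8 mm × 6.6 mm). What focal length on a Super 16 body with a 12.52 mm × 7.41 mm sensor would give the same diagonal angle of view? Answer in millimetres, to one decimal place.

14.3 mm

Sensor diagonal = √(8.8² + 6.6²) = √121.0000 ≈ 11.0000 mm.
Sensor diagonal = √(12.52² + 7.41²) = √211.6585 ≈ 14.5485 mm.
Equal angle of view means equal diagonal/f ratio, so f₂ = f₁ · (diagonal₂/diagonal₁) = 10.8 × 14.5485/11.0000.
f₂ = 10.8 × 1.32259 ≈ 14.284 mm.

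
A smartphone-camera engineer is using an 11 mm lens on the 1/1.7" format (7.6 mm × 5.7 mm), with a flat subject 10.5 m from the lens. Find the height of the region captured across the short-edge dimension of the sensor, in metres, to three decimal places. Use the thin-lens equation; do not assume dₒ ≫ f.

dₒ: 10.5 m = 10500 mm.
Similar triangles through the lens centre give W/dₒ = h/dᵢ; with 1/f = 1/dₒ + 1/dᵢ this gives W = h·(dₒ − f)/f.
W = 5.7 mm × (10500 − 11) / 11 = 5.7 × 953.5455 ≈ 5435.209 mm = 5.43521 m.

5.435 m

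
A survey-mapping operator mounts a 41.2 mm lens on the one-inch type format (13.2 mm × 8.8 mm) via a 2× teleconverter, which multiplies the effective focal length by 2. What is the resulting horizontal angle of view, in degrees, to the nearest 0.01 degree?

Effective focal length f = 41.2 × 2 = 82.4 mm.
α = 2·arctan(13.2 / (2 × 82.4)) = 2·arctan(0.08010) ≈ 9.1589°.

9.16°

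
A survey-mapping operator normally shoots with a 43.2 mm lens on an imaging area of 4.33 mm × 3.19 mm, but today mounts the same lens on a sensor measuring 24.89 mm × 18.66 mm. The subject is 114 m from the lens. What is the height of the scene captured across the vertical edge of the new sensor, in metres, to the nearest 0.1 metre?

The focal length stays 43.2 mm; the relevant sensor dimension is now h = 18.66 mm. Object distance dₒ = 114 m = 114000 mm.
Thin-lens field height W = h·(dₒ − f)/f = 18.66 × (114000 − 43.2)/43.2 ≈ 49223.007 mm = 49.223 m.

49.2 m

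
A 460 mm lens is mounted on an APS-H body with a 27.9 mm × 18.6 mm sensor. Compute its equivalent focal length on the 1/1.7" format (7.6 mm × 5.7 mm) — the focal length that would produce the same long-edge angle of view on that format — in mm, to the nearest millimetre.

Equal angle of view means equal width/f ratio, so f₂ = f₁ · (width₂/width₁) = 460 × 7.6/27.9.
f₂ = 460 × 0.27240 ≈ 125.305 mm.

125 mm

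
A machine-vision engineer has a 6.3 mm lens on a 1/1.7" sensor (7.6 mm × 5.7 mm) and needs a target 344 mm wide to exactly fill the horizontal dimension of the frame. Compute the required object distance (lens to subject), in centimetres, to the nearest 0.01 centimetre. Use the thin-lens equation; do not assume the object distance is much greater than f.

Magnification m = w/W = dᵢ/dₒ; combined with 1/f = 1/dₒ + 1/dᵢ this gives dₒ = f·(1 + W/w).
dₒ = 6.3 mm × (1 + 344/7.6) = 6.3 × 46.2632 ≈ 291.458 mm = 29.1458 cm.

29.15 cm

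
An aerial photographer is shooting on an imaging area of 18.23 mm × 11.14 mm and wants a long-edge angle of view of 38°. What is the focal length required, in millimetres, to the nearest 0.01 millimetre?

26.47 mm

From α = 2·arctan(w/2f) we get f = w / (2·tan(α/2)).
With w = 18.23 mm and α/2 = 19°, tan(α/2) ≈ 0.34433, so f ≈ 18.23 / 0.68866 ≈ 26.4719 mm.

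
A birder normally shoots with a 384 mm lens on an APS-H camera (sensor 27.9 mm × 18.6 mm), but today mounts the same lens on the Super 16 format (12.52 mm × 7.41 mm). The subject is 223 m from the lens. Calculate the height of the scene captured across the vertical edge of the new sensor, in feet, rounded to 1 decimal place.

The focal length stays 384 mm; the relevant sensor dimension is now h = 7.41 mm. Object distance dₒ = 223 m = 223000 mm.
Thin-lens field height W = h·(dₒ − f)/f = 7.41 × (223000 − 384)/384 ≈ 4295.793 mm = 4295.793/304.8 ft = 14.0938 ft.

14.1 ft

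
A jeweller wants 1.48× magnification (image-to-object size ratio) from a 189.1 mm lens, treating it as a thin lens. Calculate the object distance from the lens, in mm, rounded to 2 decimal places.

With m = dᵢ/dₒ and 1/f = 1/dₒ + 1/dᵢ, substituting dᵢ = m·dₒ gives 1/f = (1 + 1/m)/dₒ, hence dₒ = f·(1 + 1/m).
dₒ = 189.1 × (1 + 1/1.48) = 189.1 × 1.67568 ≈ 316.870 mm.

316.87 mm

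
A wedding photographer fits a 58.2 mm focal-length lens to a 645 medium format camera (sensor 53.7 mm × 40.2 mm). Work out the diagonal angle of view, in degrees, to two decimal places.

Sensor diagonal = √(53.7² + 40.2²) = √4499.7300 ≈ 67.0800 mm.
Angle of view α = 2·arctan(d/2f) with d = 67.0800 mm and f = 58.2 mm.
d/2f = 0.57629; arctan(0.57629) ≈ 29.9544°, so α ≈ 59.9087°.

59.91°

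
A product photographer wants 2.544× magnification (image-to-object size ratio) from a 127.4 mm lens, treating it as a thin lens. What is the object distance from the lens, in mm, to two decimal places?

177.48 mm

With m = dᵢ/dₒ and 1/f = 1/dₒ + 1/dᵢ, substituting dᵢ = m·dₒ gives 1/f = (1 + 1/m)/dₒ, hence dₒ = f·(1 + 1/m).
dₒ = 127.4 × (1 + 1/2.544) = 127.4 × 1.39308 ≈ 177.479 mm.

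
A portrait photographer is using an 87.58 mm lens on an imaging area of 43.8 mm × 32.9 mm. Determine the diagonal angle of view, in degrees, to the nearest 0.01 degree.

34.73°

Sensor diagonal = √(43.8² + 32.9²) = √3000.8500 ≈ 54.7800 mm.
Angle of view α = 2·arctan(d/2f) with d = 54.7800 mm and f = 87.58 mm.
d/2f = 0.31274; arctan(0.31274) ≈ 17.3667°, so α ≈ 34.7334°.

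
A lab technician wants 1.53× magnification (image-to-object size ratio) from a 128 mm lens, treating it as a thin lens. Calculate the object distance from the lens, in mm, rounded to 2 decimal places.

With m = dᵢ/dₒ and 1/f = 1/dₒ + 1/dᵢ, substituting dᵢ = m·dₒ gives 1/f = (1 + 1/m)/dₒ, hence dₒ = f·(1 + 1/m).
dₒ = 128 × (1 + 1/1.53) = 128 × 1.65359 ≈ 211.660 mm.

211.66 mm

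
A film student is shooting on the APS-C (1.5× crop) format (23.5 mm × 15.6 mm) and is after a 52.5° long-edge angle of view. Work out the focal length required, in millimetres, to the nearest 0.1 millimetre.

From α = 2·arctan(w/2f) we get f = w / (2·tan(α/2)).
With w = 23.5 mm and α/2 = 26.25°, tan(α/2) ≈ 0.49315, so f ≈ 23.5 / 0.98629 ≈ 23.8266 mm.

23.8 mm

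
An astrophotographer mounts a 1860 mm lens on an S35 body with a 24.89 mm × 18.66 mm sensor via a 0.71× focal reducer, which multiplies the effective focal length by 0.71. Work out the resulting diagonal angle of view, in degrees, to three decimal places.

Effective focal length f = 1860 × 0.71 = 1320.6 mm.
Sensor diagonal = √(24.89² + 18.66²) = √967.7077 ≈ 31.1080 mm.
α = 2·arctan(31.108 / (2 × 1320.6)) = 2·arctan(0.01178) ≈ 1.3496°.

1.350°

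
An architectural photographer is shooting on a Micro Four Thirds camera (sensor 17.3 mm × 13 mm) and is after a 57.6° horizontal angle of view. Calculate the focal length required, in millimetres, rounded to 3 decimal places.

From α = 2·arctan(w/2f) we get f = w / (2·tan(α/2)).
With w = 17.3 mm and α/2 = 28.8°, tan(α/2) ≈ 0.54975, so f ≈ 17.3 / 1.09951 ≈ 15.7343 mm.

15.734 mm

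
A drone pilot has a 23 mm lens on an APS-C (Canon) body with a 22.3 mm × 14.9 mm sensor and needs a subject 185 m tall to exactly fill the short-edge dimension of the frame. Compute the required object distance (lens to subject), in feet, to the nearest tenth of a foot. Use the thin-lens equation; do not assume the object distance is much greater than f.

937.0 ft

W: 185 m = 185000 mm.
Magnification m = h/W = dᵢ/dₒ; combined with 1/f = 1/dₒ + 1/dᵢ this gives dₒ = f·(1 + W/h).
dₒ = 23 mm × (1 + 185000/14.9) = 23 × 12417.1074 ≈ 285593.470 mm = 285593.470/304.8 ft = 936.986 ft.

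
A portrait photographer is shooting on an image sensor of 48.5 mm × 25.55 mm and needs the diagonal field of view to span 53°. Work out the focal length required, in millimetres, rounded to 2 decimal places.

54.97 mm

Sensor diagonal = √(48.5² + 25.55²) = √3005.0525 ≈ 54.8184 mm.
From α = 2·arctan(d/2f) we get f = d / (2·tan(α/2)).
With d = 54.8184 mm and α/2 = 26.5°, tan(α/2) ≈ 0.49858, so f ≈ 54.8184 / 0.99716 ≈ 54.9743 mm.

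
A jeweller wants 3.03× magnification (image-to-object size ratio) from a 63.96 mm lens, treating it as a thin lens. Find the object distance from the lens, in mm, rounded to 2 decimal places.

With m = dᵢ/dₒ and 1/f = 1/dₒ + 1/dᵢ, substituting dᵢ = m·dₒ gives 1/f = (1 + 1/m)/dₒ, hence dₒ = f·(1 + 1/m).
dₒ = 63.96 × (1 + 1/3.03) = 63.96 × 1.33003 ≈ 85.069 mm.

85.07 mm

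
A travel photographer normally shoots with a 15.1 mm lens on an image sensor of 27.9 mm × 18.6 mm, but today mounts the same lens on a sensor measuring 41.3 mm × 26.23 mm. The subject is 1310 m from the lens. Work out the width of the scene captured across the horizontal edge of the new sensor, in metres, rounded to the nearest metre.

The focal length stays 15.1 mm; the relevant sensor dimension is now w = 41.3 mm. Object distance dₒ = 1310 m = 1.31e+06 mm.
Thin-lens field width W = w·(dₒ − f)/f = 41.3 × (1.31e+06 − 15.1)/15.1 ≈ 3582938.832 mm = 3582.94 m.

3583 m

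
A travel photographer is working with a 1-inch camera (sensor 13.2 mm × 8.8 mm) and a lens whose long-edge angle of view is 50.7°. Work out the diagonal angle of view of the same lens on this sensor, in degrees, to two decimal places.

59.31°

From the long-edge AOV: f = 13.2 / (2·tan(25.35°)) = 13.2 / 0.94753 ≈ 13.9309 mm.
Sensor diagonal = √(13.2² + 8.8²) = √251.6800 ≈ 15.8644 mm.
Diagonal AOV = 2·arctan(15.8644 / (2 × 13.9309)) = 2·arctan(0.56940) ≈ 59.3140°.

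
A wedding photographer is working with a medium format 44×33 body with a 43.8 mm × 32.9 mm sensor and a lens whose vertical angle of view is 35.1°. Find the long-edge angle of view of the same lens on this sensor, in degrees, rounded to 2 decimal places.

From the vertical AOV: f = 32.9 / (2·tan(17.55°)) = 32.9 / 0.63252 ≈ 52.0144 mm.
Long-edge AOV = 2·arctan(43.8 / (2 × 52.0144)) = 2·arctan(0.42104) ≈ 45.6658°.

45.67°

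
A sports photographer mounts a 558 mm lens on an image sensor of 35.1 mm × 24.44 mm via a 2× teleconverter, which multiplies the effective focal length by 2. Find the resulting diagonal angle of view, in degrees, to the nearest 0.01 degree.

2.20°

Effective focal length f = 558 × 2 = 1116 mm.
Sensor diagonal = √(35.1² + 24.44²) = √1829.3236 ≈ 42.7706 mm.
α = 2·arctan(42.771 / (2 × 1116)) = 2·arctan(0.01916) ≈ 2.1956°.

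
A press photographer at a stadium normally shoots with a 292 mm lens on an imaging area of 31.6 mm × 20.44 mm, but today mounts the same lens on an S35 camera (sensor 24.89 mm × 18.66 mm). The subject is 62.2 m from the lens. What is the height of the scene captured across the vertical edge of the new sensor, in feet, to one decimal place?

The focal length stays 292 mm; the relevant sensor dimension is now h = 18.66 mm. Object distance dₒ = 62.2 m = 62200 mm.
Thin-lens field height W = h·(dₒ − f)/f = 18.66 × (62200 − 292)/292 ≈ 3956.176 mm = 3956.176/304.8 ft = 12.9796 ft.

13.0 ft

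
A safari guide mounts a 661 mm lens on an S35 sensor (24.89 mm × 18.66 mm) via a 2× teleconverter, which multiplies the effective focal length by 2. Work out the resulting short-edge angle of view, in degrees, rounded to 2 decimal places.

0.81°

Effective focal length f = 661 × 2 = 1322 mm.
α = 2·arctan(18.66 / (2 × 1322)) = 2·arctan(0.00706) ≈ 0.8087°.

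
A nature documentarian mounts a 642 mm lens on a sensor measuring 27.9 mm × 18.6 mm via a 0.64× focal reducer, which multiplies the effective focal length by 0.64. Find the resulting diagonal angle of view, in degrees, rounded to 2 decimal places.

4.67°

Effective focal length f = 642 × 0.64 = 410.88 mm.
Sensor diagonal = √(27.9² + 18.6²) = √1124.3700 ≈ 33.5316 mm.
α = 2·arctan(33.532 / (2 × 410.88)) = 2·arctan(0.04080) ≈ 4.6733°.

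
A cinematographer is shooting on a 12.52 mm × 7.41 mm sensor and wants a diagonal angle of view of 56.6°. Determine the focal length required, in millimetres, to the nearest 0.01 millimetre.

Sensor diagonal = √(12.52² + 7.41²) = √211.6585 ≈ 14.5485 mm.
From α = 2·arctan(d/2f) we get f = d / (2·tan(α/2)).
With d = 14.5485 mm and α/2 = 28.3°, tan(α/2) ≈ 0.53844, so f ≈ 14.5485 / 1.07689 ≈ 13.5097 mm.

13.51 mm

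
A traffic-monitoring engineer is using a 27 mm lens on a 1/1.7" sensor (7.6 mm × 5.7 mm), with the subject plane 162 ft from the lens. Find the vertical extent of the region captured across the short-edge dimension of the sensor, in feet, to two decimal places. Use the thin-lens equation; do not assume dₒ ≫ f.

34.18 ft

dₒ: 162 ft × 304.8 mm/ft = 49377.60 mm.
Similar triangles through the lens centre give W/dₒ = h/dᵢ; with 1/f = 1/dₒ + 1/dᵢ this gives W = h·(dₒ − f)/f.
W = 5.7 mm × (49377.6 − 27) / 27 = 5.7 × 1827.7999 ≈ 10418.460 mm = 10418.460/304.8 ft = 34.1813 ft.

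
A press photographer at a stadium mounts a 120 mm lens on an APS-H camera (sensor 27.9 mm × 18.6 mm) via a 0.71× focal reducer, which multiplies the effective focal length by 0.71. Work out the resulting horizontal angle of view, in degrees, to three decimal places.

18.597°

Effective focal length f = 120 × 0.71 = 85.2 mm.
α = 2·arctan(27.9 / (2 × 85.2)) = 2·arctan(0.16373) ≈ 18.5973°.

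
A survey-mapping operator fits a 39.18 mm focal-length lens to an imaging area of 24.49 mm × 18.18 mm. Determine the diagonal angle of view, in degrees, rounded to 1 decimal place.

Sensor diagonal = √(24.49² + 18.18²) = √930.2725 ≈ 30.5004 mm.
Angle of view α = 2·arctan(d/2f) with d = 30.5004 mm and f = 39.18 mm.
d/2f = 0.38923; arctan(0.38923) ≈ 21.2677°, so α ≈ 42.5353°.

42.5°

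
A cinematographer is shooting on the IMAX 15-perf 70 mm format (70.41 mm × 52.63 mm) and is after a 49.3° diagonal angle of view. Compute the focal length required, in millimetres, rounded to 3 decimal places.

95.781 mm

Sensor diagonal = √(70.41² + 52.63²) = √7727.4850 ≈ 87.9061 mm.
From α = 2·arctan(d/2f) we get f = d / (2·tan(α/2)).
With d = 87.9061 mm and α/2 = 24.65°, tan(α/2) ≈ 0.45889, so f ≈ 87.9061 / 0.91778 ≈ 95.7809 mm.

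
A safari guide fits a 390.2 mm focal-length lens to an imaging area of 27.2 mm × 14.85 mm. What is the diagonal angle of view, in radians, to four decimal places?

0.0794 rad

Sensor diagonal = √(27.2² + 14.85²) = √960.3625 ≈ 30.9897 mm.
Angle of view α = 2·arctan(d/2f) with d = 30.9897 mm and f = 390.2 mm.
d/2f = 0.03971; arctan(0.03971) ≈ 0.0397 rad, so α ≈ 0.0794 rad.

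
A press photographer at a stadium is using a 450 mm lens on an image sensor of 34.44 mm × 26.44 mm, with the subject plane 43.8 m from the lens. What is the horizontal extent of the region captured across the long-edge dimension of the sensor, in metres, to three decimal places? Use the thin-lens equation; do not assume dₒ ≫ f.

3.318 m

dₒ: 43.8 m = 43800 mm.
Similar triangles through the lens centre give W/dₒ = w/dᵢ; with 1/f = 1/dₒ + 1/dᵢ this gives W = w·(dₒ − f)/f.
W = 34.44 mm × (43800 − 450) / 450 = 34.44 × 96.3333 ≈ 3317.720 mm = 3.31772 m.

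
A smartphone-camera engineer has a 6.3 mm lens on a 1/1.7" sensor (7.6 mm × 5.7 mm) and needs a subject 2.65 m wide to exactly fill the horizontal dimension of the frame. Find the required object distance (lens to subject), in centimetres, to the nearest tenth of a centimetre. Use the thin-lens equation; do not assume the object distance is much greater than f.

220.3 cm

W: 2.65 m = 2650 mm.
Magnification m = w/W = dᵢ/dₒ; combined with 1/f = 1/dₒ + 1/dᵢ this gives dₒ = f·(1 + W/w).
dₒ = 6.3 mm × (1 + 2650/7.6) = 6.3 × 349.6842 ≈ 2203.011 mm = 220.301 cm.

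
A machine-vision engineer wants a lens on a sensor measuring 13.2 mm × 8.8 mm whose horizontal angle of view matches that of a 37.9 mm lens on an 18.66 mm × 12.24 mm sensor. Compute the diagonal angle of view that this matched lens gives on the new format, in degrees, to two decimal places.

32.96°

Equal horizontal AOV ⇒ f₂ = f₁ · 13.2/18.66 = 37.9 × 0.70740 ≈ 26.8103 mm.
Sensor diagonal = √(13.2² + 8.8²) = √251.6800 ≈ 15.8644 mm.
Diagonal AOV on the new format = 2·arctan(15.8644 / (2 × 26.8103)) = 2·arctan(0.29586) ≈ 32.9632°.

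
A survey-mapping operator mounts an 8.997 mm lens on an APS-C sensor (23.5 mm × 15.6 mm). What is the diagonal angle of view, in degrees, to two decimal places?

Sensor diagonal = √(23.5² + 15.6²) = √795.6100 ≈ 28.2066 mm.
Angle of view α = 2·arctan(d/2f) with d = 28.2066 mm and f = 8.997 mm.
d/2f = 1.56755; arctan(1.56755) ≈ 57.4647°, so α ≈ 114.9294°.

114.93°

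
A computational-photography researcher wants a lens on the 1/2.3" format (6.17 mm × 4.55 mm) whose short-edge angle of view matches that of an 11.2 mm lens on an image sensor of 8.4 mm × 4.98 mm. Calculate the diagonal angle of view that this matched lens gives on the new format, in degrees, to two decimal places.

Equal short-edge AOV ⇒ f₂ = f₁ · 4.55/4.98 = 11.2 × 0.91365 ≈ 10.2329 mm.
Sensor diagonal = √(6.17² + 4.55²) = √58.7714 ≈ 7.6663 mm.
Diagonal AOV on the new format = 2·arctan(7.6663 / (2 × 10.2329)) = 2·arctan(0.37459) ≈ 41.0706°.

41.07°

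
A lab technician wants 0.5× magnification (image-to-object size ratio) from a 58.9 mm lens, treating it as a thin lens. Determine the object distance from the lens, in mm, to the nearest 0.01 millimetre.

With m = dᵢ/dₒ and 1/f = 1/dₒ + 1/dᵢ, substituting dᵢ = m·dₒ gives 1/f = (1 + 1/m)/dₒ, hence dₒ = f·(1 + 1/m).
dₒ = 58.9 × (1 + 1/0.5) = 58.9 × 3.00000 ≈ 176.700 mm.

176.70 mm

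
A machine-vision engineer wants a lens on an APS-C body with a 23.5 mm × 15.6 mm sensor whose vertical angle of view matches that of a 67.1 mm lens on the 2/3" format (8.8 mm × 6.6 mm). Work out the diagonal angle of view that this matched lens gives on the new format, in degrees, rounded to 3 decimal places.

Equal vertical AOV ⇒ f₂ = f₁ · 15.6/6.6 = 67.1 × 2.36364 ≈ 158.6000 mm.
Sensor diagonal = √(23.5² + 15.6²) = √795.6100 ≈ 28.2066 mm.
Diagonal AOV on the new format = 2·arctan(28.2066 / (2 × 158.6000)) = 2·arctan(0.08892) ≈ 10.1632°.

10.163°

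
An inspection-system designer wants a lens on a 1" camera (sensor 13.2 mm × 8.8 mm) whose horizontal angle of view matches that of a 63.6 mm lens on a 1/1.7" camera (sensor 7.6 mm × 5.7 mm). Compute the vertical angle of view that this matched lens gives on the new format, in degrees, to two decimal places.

4.56°

Equal horizontal AOV ⇒ f₂ = f₁ · 13.2/7.6 = 63.6 × 1.73684 ≈ 110.4632 mm.
Vertical AOV on the new format = 2·arctan(8.8 / (2 × 110.4632)) = 2·arctan(0.03983) ≈ 4.5620°.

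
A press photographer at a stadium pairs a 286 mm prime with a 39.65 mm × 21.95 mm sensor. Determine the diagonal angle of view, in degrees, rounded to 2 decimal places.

Sensor diagonal = √(39.65² + 21.95²) = √2053.9250 ≈ 45.3202 mm.
Angle of view α = 2·arctan(d/2f) with d = 45.3202 mm and f = 286 mm.
d/2f = 0.07923; arctan(0.07923) ≈ 4.5302°, so α ≈ 9.0603°.

9.06°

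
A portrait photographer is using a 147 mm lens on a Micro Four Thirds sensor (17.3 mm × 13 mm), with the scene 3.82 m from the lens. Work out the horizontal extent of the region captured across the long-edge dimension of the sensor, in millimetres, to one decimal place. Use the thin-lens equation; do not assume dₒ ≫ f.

dₒ: 3.82 m = 3820 mm.
Similar triangles through the lens centre give W/dₒ = w/dᵢ; with 1/f = 1/dₒ + 1/dᵢ this gives W = w·(dₒ − f)/f.
W = 17.3 mm × (3820 − 147) / 147 = 17.3 × 24.9864 ≈ 432.265 mm.

432.3 mm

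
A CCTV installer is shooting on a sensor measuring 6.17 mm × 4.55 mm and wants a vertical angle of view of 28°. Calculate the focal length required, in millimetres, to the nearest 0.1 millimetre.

9.1 mm

From α = 2·arctan(h/2f) we get f = h / (2·tan(α/2)).
With h = 4.55 mm and α/2 = 14°, tan(α/2) ≈ 0.24933, so f ≈ 4.55 / 0.49866 ≈ 9.1245 mm.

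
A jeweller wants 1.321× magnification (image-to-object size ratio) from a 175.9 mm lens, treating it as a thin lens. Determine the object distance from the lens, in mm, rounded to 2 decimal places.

With m = dᵢ/dₒ and 1/f = 1/dₒ + 1/dᵢ, substituting dᵢ = m·dₒ gives 1/f = (1 + 1/m)/dₒ, hence dₒ = f·(1 + 1/m).
dₒ = 175.9 × (1 + 1/1.321) = 175.9 × 1.75700 ≈ 309.057 mm.

309.06 mm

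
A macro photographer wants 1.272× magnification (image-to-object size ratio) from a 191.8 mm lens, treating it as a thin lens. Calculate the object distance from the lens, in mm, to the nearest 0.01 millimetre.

With m = dᵢ/dₒ and 1/f = 1/dₒ + 1/dᵢ, substituting dᵢ = m·dₒ gives 1/f = (1 + 1/m)/dₒ, hence dₒ = f·(1 + 1/m).
dₒ = 191.8 × (1 + 1/1.272) = 191.8 × 1.78616 ≈ 342.586 mm.

342.59 mm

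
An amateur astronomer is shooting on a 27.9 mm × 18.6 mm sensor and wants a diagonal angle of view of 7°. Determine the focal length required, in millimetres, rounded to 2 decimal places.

Sensor diagonal = √(27.9² + 18.6²) = √1124.3700 ≈ 33.5316 mm.
From α = 2·arctan(d/2f) we get f = d / (2·tan(α/2)).
With d = 33.5316 mm and α/2 = 3.5°, tan(α/2) ≈ 0.06116, so f ≈ 33.5316 / 0.12233 ≈ 274.1186 mm.

274.12 mm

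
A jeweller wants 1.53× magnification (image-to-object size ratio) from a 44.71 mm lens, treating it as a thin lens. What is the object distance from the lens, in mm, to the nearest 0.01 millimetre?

73.93 mm

With m = dᵢ/dₒ and 1/f = 1/dₒ + 1/dᵢ, substituting dᵢ = m·dₒ gives 1/f = (1 + 1/m)/dₒ, hence dₒ = f·(1 + 1/m).
dₒ = 44.71 × (1 + 1/1.53) = 44.71 × 1.65359 ≈ 73.932 mm.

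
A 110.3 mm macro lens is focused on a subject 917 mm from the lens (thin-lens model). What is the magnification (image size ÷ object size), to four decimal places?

0.1367×

Thin lens: 1/f = 1/dₒ + 1/dᵢ → 1/dᵢ = 1/110.3 − 1/917 = 0.0079757 mm⁻¹, so dᵢ ≈ 125.3813 mm.
Magnification m = dᵢ/dₒ = 125.3813/917 ≈ 0.13673.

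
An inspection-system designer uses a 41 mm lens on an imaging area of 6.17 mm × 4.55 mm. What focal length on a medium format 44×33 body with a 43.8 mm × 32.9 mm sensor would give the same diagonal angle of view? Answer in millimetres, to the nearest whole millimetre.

Sensor diagonal = √(6.17² + 4.55²) = √58.7714 ≈ 7.6663 mm.
Sensor diagonal = √(43.8² + 32.9²) = √3000.8500 ≈ 54.7800 mm.
Equal angle of view means equal diagonal/f ratio, so f₂ = f₁ · (diagonal₂/diagonal₁) = 41 × 54.7800/7.6663.
f₂ = 41 × 7.14561 ≈ 292.970 mm.

293 mm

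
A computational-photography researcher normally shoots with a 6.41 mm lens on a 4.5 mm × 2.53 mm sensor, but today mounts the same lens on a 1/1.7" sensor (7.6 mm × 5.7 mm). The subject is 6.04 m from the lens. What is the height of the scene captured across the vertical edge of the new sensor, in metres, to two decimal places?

5.37 m

The focal length stays 6.41 mm; the relevant sensor dimension is now h = 5.7 mm. Object distance dₒ = 6.04 m = 6040 mm.
Thin-lens field height W = h·(dₒ − f)/f = 5.7 × (6040 − 6.41)/6.41 ≈ 5365.283 mm = 5.36528 m.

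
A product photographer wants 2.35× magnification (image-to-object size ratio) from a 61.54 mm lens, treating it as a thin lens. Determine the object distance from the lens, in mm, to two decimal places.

87.73 mm

With m = dᵢ/dₒ and 1/f = 1/dₒ + 1/dᵢ, substituting dᵢ = m·dₒ gives 1/f = (1 + 1/m)/dₒ, hence dₒ = f·(1 + 1/m).
dₒ = 61.54 × (1 + 1/2.35) = 61.54 × 1.42553 ≈ 87.727 mm.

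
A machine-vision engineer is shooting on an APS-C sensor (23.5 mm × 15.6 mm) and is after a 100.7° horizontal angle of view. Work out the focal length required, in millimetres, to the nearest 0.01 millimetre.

9.74 mm

From α = 2·arctan(w/2f) we get f = w / (2·tan(α/2)).
With w = 23.5 mm and α/2 = 50.35°, tan(α/2) ≈ 1.20665, so f ≈ 23.5 / 2.41329 ≈ 9.7377 mm.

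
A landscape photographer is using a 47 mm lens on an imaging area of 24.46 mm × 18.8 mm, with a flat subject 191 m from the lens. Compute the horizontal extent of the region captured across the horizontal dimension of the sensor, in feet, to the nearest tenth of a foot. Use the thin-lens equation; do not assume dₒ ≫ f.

326.0 ft

dₒ: 191 m = 191000 mm.
Similar triangles through the lens centre give W/dₒ = w/dᵢ; with 1/f = 1/dₒ + 1/dᵢ this gives W = w·(dₒ − f)/f.
W = 24.46 mm × (191000 − 47) / 47 = 24.46 × 4062.8298 ≈ 99376.817 mm = 99376.817/304.8 ft = 326.039 ft.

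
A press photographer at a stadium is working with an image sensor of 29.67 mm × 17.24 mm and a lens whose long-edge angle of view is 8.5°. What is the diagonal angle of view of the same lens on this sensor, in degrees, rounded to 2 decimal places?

From the long-edge AOV: f = 29.67 / (2·tan(4.25°)) = 29.67 / 0.14863 ≈ 199.6290 mm.
Sensor diagonal = √(29.67² + 17.24²) = √1177.5265 ≈ 34.3151 mm.
Diagonal AOV = 2·arctan(34.3151 / (2 × 199.6290)) = 2·arctan(0.08595) ≈ 9.8247°.

9.82°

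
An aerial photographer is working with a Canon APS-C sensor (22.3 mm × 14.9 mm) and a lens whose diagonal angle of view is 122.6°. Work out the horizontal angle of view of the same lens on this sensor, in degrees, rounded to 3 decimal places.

113.274°

Sensor diagonal = √(22.3² + 14.9²) = √719.3000 ≈ 26.8198 mm.
From the diagonal AOV: f = 26.8198 / (2·tan(61.3°)) = 26.8198 / 3.65307 ≈ 7.3417 mm.
Horizontal AOV = 2·arctan(22.3 / (2 × 7.3417)) = 2·arctan(1.51872) ≈ 113.2743°.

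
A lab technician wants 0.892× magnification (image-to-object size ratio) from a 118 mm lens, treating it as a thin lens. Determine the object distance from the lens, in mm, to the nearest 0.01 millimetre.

250.29 mm

With m = dᵢ/dₒ and 1/f = 1/dₒ + 1/dᵢ, substituting dᵢ = m·dₒ gives 1/f = (1 + 1/m)/dₒ, hence dₒ = f·(1 + 1/m).
dₒ = 118 × (1 + 1/0.892) = 118 × 2.12108 ≈ 250.287 mm.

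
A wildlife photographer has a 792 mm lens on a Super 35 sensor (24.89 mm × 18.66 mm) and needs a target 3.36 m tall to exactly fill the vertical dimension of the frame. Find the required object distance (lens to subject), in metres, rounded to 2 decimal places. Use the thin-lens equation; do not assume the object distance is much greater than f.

W: 3.36 m = 3360 mm.
Magnification m = h/W = dᵢ/dₒ; combined with 1/f = 1/dₒ + 1/dᵢ this gives dₒ = f·(1 + W/h).
dₒ = 792 mm × (1 + 3360/18.66) = 792 × 181.0643 ≈ 143402.932 mm = 143.403 m.

143.40 m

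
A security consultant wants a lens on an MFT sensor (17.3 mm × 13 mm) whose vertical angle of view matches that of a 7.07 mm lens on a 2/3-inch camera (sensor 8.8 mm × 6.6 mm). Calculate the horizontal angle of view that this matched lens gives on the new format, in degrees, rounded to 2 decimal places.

Equal vertical AOV ⇒ f₂ = f₁ · 13/6.6 = 7.07 × 1.96970 ≈ 13.9258 mm.
Horizontal AOV on the new format = 2·arctan(17.3 / (2 × 13.9258)) = 2·arctan(0.62115) ≈ 63.6931°.

63.69°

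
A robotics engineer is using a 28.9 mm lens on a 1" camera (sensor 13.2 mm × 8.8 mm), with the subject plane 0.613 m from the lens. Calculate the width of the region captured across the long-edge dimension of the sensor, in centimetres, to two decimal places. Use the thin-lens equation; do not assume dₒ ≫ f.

26.68 cm

dₒ: 0.613 m = 613 mm.
Similar triangles through the lens centre give W/dₒ = w/dᵢ; with 1/f = 1/dₒ + 1/dᵢ this gives W = w·(dₒ − f)/f.
W = 13.2 mm × (613 − 28.9) / 28.9 = 13.2 × 20.2111 ≈ 266.786 mm = 26.6786 cm.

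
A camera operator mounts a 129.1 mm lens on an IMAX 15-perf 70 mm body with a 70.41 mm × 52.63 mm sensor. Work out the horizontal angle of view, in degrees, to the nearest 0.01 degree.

30.51°

Angle of view α = 2·arctan(w/2f) with w = 70.41 mm and f = 129.1 mm.
w/2f = 0.27270; arctan(0.27270) ≈ 15.2534°, so α ≈ 30.5069°.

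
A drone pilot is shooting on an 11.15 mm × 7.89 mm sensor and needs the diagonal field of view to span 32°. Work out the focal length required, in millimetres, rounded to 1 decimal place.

23.8 mm

Sensor diagonal = √(11.15² + 7.89²) = √186.5746 ≈ 13.6592 mm.
From α = 2·arctan(d/2f) we get f = d / (2·tan(α/2)).
With d = 13.6592 mm and α/2 = 16°, tan(α/2) ≈ 0.28675, so f ≈ 13.6592 / 0.57349 ≈ 23.8177 mm.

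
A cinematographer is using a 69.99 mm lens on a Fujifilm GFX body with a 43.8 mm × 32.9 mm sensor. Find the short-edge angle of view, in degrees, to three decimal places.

Angle of view α = 2·arctan(h/2f) with h = 32.9 mm and f = 69.99 mm.
h/2f = 0.23503; arctan(0.23503) ≈ 13.2264°, so α ≈ 26.4527°.

26.453°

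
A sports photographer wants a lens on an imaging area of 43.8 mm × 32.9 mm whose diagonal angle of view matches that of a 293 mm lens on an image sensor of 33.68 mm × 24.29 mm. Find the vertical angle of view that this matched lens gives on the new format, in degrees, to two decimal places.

4.87°

Sensor diagonal = √(33.68² + 24.29²) = √1724.3465 ≈ 41.5253 mm.
Sensor diagonal = √(43.8² + 32.9²) = √3000.8500 ≈ 54.7800 mm.
Equal diagonal AOV ⇒ f₂ = f₁ · 54.7800/41.5253 = 293 × 1.31920 ≈ 386.5249 mm.
Vertical AOV on the new format = 2·arctan(32.9 / (2 × 386.5249)) = 2·arctan(0.04256) ≈ 4.8739°.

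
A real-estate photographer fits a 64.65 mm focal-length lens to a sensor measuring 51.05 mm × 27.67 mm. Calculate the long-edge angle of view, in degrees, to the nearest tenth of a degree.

Angle of view α = 2·arctan(w/2f) with w = 51.05 mm and f = 64.65 mm.
w/2f = 0.39482; arctan(0.39482) ≈ 21.5450°, so α ≈ 43.0900°.

43.1°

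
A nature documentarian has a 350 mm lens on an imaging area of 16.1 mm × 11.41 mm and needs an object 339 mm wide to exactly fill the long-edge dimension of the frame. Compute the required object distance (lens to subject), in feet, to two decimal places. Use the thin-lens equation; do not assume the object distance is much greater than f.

25.33 ft

Magnification m = w/W = dᵢ/dₒ; combined with 1/f = 1/dₒ + 1/dᵢ this gives dₒ = f·(1 + W/w).
dₒ = 350 mm × (1 + 339/16.1) = 350 × 22.0559 ≈ 7719.565 mm = 7719.565/304.8 ft = 25.3267 ft.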